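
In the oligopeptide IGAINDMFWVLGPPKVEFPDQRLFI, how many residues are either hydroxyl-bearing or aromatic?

4

Hydroxyl-bearing: S, T, Y. Aromatic: F, W, Y.
Hydroxyl-bearing residues here: none (0).
Aromatic residues here: F8, W9, F18, F24 (4).
(Y belongs to both groups, but none appear in this sequence.) Total = 0 + 4 = 4.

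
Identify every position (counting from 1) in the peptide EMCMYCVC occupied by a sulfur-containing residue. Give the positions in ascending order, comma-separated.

2, 3, 4, 6, 8

The sulfur-bearing residues are cysteine (–SH) and methionine (–S–CH₃).
Matching residues: M2, C3, M4, C6, C8.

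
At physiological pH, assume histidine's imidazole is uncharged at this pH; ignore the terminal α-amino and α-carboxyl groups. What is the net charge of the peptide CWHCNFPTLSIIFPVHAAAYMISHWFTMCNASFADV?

At pH ~7.4 the Lys and Arg side chains are protonated (+1), the Asp and Glu side chains are deprotonated (−1), and with His taken as neutral all other side chains carry no charge.
Positive (K, R): none → +0.
Negative (D, E): D35 → −1.
Net charge = (+0) + (−1) = −1.

-1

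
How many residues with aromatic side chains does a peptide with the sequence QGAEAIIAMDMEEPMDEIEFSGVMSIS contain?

F, W, and Y each carry an aromatic ring on the side chain.
Matching residues: F20.

1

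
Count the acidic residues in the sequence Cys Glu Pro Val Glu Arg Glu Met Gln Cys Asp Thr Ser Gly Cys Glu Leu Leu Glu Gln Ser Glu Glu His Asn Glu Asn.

Aspartate (D) and glutamate (E) have carboxylic-acid side chains and are the acidic amino acids.
Matching residues: Glu2, Glu5, Glu7, Asp11, Glu16, Glu19, Glu22, Glu23, Glu26.

9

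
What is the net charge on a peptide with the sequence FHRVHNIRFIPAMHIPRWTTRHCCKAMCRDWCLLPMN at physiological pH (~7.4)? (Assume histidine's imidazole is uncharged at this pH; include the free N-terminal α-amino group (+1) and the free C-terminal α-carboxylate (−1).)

At pH ~7.4 the Lys and Arg side chains are protonated (+1), the Asp and Glu side chains are deprotonated (−1), and with His taken as neutral all other side chains carry no charge.
Positive (K, R): R3, R8, R17, R21, K25, R29 → +6.
Negative (D, E): D30 → −1.
The N-terminus (+1) and C-terminus (−1) cancel.
Net charge = (+6) + (−1) = +5.

+5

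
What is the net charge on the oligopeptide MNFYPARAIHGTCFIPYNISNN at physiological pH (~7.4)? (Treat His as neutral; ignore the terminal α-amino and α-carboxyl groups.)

+1

At pH ~7.4 the Lys and Arg side chains are protonated (+1), the Asp and Glu side chains are deprotonated (−1), and with His taken as neutral all other side chains carry no charge.
Positive (K, R): R7 → +1.
Negative (D, E): none → −0.
Net charge = (+1) + (−0) = +1.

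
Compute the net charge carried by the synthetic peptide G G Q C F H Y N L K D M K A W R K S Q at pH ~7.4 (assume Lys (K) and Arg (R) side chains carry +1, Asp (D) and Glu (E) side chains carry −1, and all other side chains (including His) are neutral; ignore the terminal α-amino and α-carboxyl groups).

Positive (K, R): K10, K13, R16, K17 → +4.
Negative (D, E): D11 → −1.
Net charge = (+4) + (−1) = +3.

+3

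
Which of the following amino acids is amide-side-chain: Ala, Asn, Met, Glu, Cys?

Asn

The amide-side-chain residues are Asn (N) and Gln (Q).
Of the listed options, only Asn belongs to this group.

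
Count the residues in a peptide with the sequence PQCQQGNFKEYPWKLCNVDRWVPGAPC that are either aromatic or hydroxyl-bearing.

4

Aromatic: F, W, Y. Hydroxyl-bearing: S, T, Y.
Aromatic residues here: F8, Y11, W13, W21 (4).
Hydroxyl-bearing residues here: Y11 (1).
Y is in both groups, so the 1 Y residue must not be double-counted.
Total = 4 + 1 − 1 = 4.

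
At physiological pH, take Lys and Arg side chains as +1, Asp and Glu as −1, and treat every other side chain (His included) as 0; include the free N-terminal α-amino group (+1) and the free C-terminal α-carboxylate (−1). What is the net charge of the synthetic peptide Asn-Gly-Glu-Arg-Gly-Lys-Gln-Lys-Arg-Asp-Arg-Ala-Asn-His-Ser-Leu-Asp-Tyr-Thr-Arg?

+3

Positive (K, R): Arg4, Lys6, Lys8, Arg9, Arg11, Arg20 → +6.
Negative (D, E): Glu3, Asp10, Asp17 → −3.
The N-terminus (+1) and C-terminus (−1) cancel.
Net charge = (+6) + (−3) = +3.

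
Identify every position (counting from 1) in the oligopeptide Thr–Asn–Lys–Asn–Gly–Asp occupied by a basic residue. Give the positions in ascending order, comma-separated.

K, R, and H are the three residues with basic side chains (ε-amine, guanidinium, and imidazole respectively).
Matching residues: Lys3.

3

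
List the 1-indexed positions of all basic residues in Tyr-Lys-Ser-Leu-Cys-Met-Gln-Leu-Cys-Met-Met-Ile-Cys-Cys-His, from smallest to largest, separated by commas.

2, 15

Lysine (K), arginine (R), and histidine (H) have basic, nitrogen-containing side chains.
Matching residues: Lys2, His15.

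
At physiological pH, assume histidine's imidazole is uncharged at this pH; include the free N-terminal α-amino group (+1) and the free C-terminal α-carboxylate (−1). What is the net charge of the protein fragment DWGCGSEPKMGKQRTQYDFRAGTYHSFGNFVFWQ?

+1

The side chains ionized at physiological pH are Lys/Arg (+1) and Asp/Glu (−1); with His treated as neutral, nothing else contributes.
Positive (K, R): K9, K12, R14, R20 → +4.
Negative (D, E): D1, E7, D18 → −3.
The N-terminus (+1) and C-terminus (−1) cancel.
Net charge = (+4) + (−3) = +1.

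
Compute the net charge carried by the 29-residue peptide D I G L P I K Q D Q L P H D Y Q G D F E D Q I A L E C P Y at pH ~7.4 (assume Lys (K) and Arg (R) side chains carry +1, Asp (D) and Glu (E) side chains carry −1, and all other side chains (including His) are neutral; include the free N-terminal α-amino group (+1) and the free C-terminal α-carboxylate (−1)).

Positive (K, R): K7 → +1.
Negative (D, E): D1, D9, D14, D18, E20, D21, E26 → −7.
The N-terminus (+1) and C-terminus (−1) cancel.
Net charge = (+1) + (−7) = −6.

-6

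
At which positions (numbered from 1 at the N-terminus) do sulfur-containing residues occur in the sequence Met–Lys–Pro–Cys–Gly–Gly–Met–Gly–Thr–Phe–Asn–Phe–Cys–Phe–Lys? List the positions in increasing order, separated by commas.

Only Cys (C) and Met (M) have a sulfur atom in the side chain.
Matching residues: Met1, Cys4, Met7, Cys13.

1, 4, 7, 13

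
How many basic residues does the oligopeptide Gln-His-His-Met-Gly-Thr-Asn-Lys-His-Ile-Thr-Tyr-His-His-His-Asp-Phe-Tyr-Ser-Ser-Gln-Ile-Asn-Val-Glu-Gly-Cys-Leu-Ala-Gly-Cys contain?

K, R, and H are the three residues with basic side chains (ε-amine, guanidinium, and imidazole respectively).
Matching residues: His2, His3, Lys8, His9, His13, His14, His15.

7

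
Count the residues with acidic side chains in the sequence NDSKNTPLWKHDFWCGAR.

2

Aspartate (D) and glutamate (E) have carboxylic-acid side chains and are the acidic amino acids.
Matching residues: D2, D12.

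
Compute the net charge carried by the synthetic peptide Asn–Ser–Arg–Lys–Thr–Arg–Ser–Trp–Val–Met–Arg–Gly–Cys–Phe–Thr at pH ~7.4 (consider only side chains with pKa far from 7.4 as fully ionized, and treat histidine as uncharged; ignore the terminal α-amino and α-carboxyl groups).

+4

The side chains ionized at physiological pH are Lys/Arg (+1) and Asp/Glu (−1); with His treated as neutral, nothing else contributes.
Positive (K, R): Arg3, Lys4, Arg6, Arg11 → +4.
Negative (D, E): none → −0.
Net charge = (+4) + (−0) = +4.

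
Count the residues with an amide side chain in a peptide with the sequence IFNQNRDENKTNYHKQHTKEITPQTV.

7

Only N (asparagine) and Q (glutamine) carry a side-chain carboxamide.
Matching residues: N3, Q4, N5, N9, N12, Q16, Q24.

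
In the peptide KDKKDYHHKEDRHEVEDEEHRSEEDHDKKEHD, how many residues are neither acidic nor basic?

Acidic: D, E. Basic: K, R, H. All other residues are neither.
Matching residues: Y6, V15, S22.

3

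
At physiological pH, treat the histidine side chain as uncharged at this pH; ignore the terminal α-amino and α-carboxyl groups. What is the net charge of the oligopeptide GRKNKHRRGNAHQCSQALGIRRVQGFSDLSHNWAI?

+6

At pH ~7.4 the Lys and Arg side chains are protonated (+1), the Asp and Glu side chains are deprotonated (−1), and with His taken as neutral all other side chains carry no charge.
Positive (K, R): R2, K3, K5, R7, R8, R21, R22 → +7.
Negative (D, E): D28 → −1.
Net charge = (+7) + (−1) = +6.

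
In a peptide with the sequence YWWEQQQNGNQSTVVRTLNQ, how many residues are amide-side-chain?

8

Asparagine (N) and glutamine (Q) have uncharged amide side chains.
Matching residues: Q5, Q6, Q7, N8, N10, Q11, N19, Q20.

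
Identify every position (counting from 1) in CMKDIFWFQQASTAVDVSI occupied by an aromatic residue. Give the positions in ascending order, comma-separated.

6, 7, 8

Matching residues: F6, W7, F8.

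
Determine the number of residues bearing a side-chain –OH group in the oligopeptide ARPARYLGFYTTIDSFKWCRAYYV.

S, T, and Y are the three residues with a side-chain hydroxyl.
Matching residues: Y6, Y10, T11, T12, S15, Y22, Y23.

7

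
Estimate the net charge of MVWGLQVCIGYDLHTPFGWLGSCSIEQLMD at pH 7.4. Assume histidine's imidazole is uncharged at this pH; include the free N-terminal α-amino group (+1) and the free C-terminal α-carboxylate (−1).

-3

At pH ~7.4 the Lys and Arg side chains are protonated (+1), the Asp and Glu side chains are deprotonated (−1), and with His taken as neutral all other side chains carry no charge.
Positive (K, R): none → +0.
Negative (D, E): D12, E26, D30 → −3.
The N-terminus (+1) and C-terminus (−1) cancel.
Net charge = (+0) + (−3) = −3.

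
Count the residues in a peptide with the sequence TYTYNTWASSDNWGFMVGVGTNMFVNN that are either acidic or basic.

1

Acidic: D, E. Basic: H, K, R.
Acidic residues here: D11 (1).
Basic residues here: none (0).
The two groups share no amino acid, so total = 1 + 0 = 1.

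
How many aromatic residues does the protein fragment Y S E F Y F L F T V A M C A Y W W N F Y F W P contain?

12

The aromatic amino acids are Phe (F, benzyl), Trp (W, indole), and Tyr (Y, phenol).
Matching residues: Y1, F4, Y5, F6, F8, Y15, W16, W17, F19, Y20, F21, W22.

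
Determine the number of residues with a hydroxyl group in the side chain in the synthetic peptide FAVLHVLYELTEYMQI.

S, T, and Y are the three residues with a side-chain hydroxyl.
Matching residues: Y8, T11, Y13.

3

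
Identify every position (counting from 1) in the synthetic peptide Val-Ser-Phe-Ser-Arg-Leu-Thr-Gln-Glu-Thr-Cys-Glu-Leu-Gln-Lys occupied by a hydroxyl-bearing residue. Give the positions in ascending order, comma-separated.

2, 4, 7, 10

Serine (S), threonine (T), and tyrosine (Y) each carry a hydroxyl group on the side chain.
Matching residues: Ser2, Ser4, Thr7, Thr10.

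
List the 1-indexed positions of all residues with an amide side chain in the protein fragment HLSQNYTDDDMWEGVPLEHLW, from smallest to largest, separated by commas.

Only N (asparagine) and Q (glutamine) carry a side-chain carboxamide.
Matching residues: Q4, N5.

4, 5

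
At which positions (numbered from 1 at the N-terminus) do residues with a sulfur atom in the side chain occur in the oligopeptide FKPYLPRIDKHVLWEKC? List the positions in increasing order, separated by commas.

17

The sulfur-bearing residues are cysteine (–SH) and methionine (–S–CH₃).
Matching residues: C17.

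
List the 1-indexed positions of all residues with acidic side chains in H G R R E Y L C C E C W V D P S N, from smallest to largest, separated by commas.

5, 10, 14

The acidic residues are Asp (D) and Glu (E), whose side chains end in a carboxylate group.
Matching residues: E5, E10, D14.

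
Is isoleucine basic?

Lysine (K), arginine (R), and histidine (H) have basic, nitrogen-containing side chains.
Isoleucine is not in this group.

No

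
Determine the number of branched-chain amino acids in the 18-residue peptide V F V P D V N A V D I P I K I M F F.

7

The BCAAs are Val, Leu, and Ile — aliphatic side chains with a branch point.
Matching residues: V1, V3, V6, V9, I11, I13, I15.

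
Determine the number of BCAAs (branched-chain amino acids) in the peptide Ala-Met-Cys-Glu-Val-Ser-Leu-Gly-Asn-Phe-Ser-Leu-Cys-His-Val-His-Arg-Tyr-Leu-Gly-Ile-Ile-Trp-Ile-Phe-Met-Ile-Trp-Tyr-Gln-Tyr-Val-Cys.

10

The BCAAs are Val, Leu, and Ile — aliphatic side chains with a branch point.
Matching residues: Val5, Leu7, Leu12, Val15, Leu19, Ile21, Ile22, Ile24, Ile27, Val32.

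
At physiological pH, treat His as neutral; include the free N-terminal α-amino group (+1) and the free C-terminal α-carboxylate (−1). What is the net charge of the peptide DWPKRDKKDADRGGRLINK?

+3

The side chains ionized at physiological pH are Lys/Arg (+1) and Asp/Glu (−1); with His treated as neutral, nothing else contributes.
Positive (K, R): K4, R5, K7, K8, R12, R15, K19 → +7.
Negative (D, E): D1, D6, D9, D11 → −4.
The N-terminus (+1) and C-terminus (−1) cancel.
Net charge = (+7) + (−4) = +3.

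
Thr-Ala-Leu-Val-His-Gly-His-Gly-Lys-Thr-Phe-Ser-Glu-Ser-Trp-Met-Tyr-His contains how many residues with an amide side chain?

0

Asparagine (N) and glutamine (Q) have uncharged amide side chains.
None of the 18 residues belong to this group.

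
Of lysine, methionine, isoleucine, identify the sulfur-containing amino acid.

methionine

The sulfur-bearing residues are cysteine (–SH) and methionine (–S–CH₃).
Of the listed options, only methionine belongs to this group.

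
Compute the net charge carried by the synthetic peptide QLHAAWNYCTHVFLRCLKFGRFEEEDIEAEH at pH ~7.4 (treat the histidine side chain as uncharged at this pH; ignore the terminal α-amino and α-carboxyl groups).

-3

At pH ~7.4 the Lys and Arg side chains are protonated (+1), the Asp and Glu side chains are deprotonated (−1), and with His taken as neutral all other side chains carry no charge.
Positive (K, R): R15, K18, R21 → +3.
Negative (D, E): E23, E24, E25, D26, E28, E30 → −6.
Net charge = (+3) + (−6) = −3.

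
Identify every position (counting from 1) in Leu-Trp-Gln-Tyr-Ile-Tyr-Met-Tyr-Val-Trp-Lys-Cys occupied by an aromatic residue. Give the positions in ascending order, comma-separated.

2, 4, 6, 8, 10

Matching residues: Trp2, Tyr4, Tyr6, Tyr8, Trp10.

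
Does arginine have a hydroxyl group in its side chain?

Serine (S), threonine (T), and tyrosine (Y) each carry a hydroxyl group on the side chain.
Arginine is not in this group.

No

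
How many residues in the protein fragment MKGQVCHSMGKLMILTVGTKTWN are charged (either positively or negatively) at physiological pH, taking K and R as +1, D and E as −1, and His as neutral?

3

Charged side chains at pH ~7.4: K, R (positive); D, E (negative).
Matching residues: K2, K11, K20.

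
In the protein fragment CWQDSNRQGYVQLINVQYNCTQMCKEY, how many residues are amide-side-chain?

8

Asparagine (N) and glutamine (Q) have uncharged amide side chains.
Matching residues: Q3, N6, Q8, Q12, N15, Q17, N19, Q22.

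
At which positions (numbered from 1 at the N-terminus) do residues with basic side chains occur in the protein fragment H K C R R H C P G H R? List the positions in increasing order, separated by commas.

The basic amino acids are Lys (K), Arg (R), and His (H).
Matching residues: H1, K2, R4, R5, H6, H10, R11.

1, 2, 4, 5, 6, 10, 11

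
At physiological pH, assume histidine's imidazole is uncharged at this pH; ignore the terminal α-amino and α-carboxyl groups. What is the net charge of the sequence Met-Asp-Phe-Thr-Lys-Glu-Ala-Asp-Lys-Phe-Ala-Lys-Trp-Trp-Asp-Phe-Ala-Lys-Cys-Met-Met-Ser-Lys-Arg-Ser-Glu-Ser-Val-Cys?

The side chains ionized at physiological pH are Lys/Arg (+1) and Asp/Glu (−1); with His treated as neutral, nothing else contributes.
Positive (K, R): Lys5, Lys9, Lys12, Lys18, Lys23, Arg24 → +6.
Negative (D, E): Asp2, Glu6, Asp8, Asp15, Glu26 → −5.
Net charge = (+6) + (−5) = +1.

+1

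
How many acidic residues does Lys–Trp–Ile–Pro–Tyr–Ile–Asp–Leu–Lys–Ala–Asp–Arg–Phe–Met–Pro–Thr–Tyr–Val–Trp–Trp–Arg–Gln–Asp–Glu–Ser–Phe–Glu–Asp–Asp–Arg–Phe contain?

7

Only D (aspartate) and E (glutamate) carry a side-chain carboxylic acid.
Matching residues: Asp7, Asp11, Asp23, Glu24, Glu27, Asp28, Asp29.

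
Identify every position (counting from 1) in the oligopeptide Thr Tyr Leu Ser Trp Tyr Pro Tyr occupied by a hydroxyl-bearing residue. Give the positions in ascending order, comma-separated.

1, 2, 4, 6, 8

S, T, and Y are the three residues with a side-chain hydroxyl.
Matching residues: Thr1, Tyr2, Ser4, Tyr6, Tyr8.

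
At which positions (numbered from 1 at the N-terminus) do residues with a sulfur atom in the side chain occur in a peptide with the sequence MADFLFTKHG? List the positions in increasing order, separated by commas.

Cysteine (C, thiol) and methionine (M, thioether) are the two sulfur-containing amino acids.
Matching residues: M1.

1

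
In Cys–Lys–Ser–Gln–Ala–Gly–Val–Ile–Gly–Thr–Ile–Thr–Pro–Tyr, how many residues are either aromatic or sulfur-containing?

Aromatic: F, W, Y. Sulfur-containing: C, M.
Aromatic residues here: Tyr14 (1).
Sulfur-containing residues here: Cys1 (1).
The two groups share no amino acid, so total = 1 + 1 = 2.

2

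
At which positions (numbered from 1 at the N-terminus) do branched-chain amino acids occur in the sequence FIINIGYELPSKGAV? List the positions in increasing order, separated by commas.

2, 3, 5, 9, 15

The BCAAs are Val, Leu, and Ile — aliphatic side chains with a branch point.
Matching residues: I2, I3, I5, L9, V15.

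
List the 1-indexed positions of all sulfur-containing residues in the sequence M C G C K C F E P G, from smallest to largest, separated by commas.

Cysteine (C, thiol) and methionine (M, thioether) are the two sulfur-containing amino acids.
Matching residues: M1, C2, C4, C6.

1, 2, 4, 6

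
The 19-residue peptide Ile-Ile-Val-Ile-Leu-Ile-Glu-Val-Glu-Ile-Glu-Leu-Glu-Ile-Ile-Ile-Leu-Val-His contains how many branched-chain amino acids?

Valine (V), leucine (L), and isoleucine (I) are the branched-chain amino acids.
Matching residues: Ile1, Ile2, Val3, Ile4, Leu5, Ile6, Val8, Ile10, Leu12, Ile14, Ile15, Ile16, Leu17, Val18.

14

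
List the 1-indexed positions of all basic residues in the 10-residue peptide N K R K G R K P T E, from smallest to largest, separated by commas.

Lysine (K), arginine (R), and histidine (H) have basic, nitrogen-containing side chains.
Matching residues: K2, R3, K4, R6, K7.

2, 3, 4, 6, 7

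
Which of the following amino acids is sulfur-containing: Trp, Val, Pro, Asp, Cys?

Cys

Only Cys (C) and Met (M) have a sulfur atom in the side chain.
Of the listed options, only Cys belongs to this group.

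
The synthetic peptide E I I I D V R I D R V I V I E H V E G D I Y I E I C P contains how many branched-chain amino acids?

13

Valine (V), leucine (L), and isoleucine (I) are the branched-chain amino acids.
Matching residues: I2, I3, I4, V6, I8, V11, I12, V13, I14, V17, I21, I23, I25.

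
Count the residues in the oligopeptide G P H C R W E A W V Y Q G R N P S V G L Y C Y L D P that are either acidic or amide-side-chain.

Acidic: D, E. Amide-side-chain: N, Q.
Acidic residues here: E7, D25 (2).
Amide-side-chain residues here: Q12, N15 (2).
The two groups share no amino acid, so total = 2 + 2 = 4.

4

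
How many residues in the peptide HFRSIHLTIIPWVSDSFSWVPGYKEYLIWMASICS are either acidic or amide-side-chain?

Acidic: D, E. Amide-side-chain: N, Q.
Acidic residues here: D15, E25 (2).
Amide-side-chain residues here: none (0).
The two groups share no amino acid, so total = 2 + 0 = 2.

2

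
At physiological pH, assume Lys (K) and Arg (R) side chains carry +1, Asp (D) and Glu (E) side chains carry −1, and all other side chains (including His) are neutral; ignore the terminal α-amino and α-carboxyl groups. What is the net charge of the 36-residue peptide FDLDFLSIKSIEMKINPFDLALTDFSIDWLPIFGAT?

-4

Positive (K, R): K9, K14 → +2.
Negative (D, E): D2, D4, E12, D19, D24, D28 → −6.
Net charge = (+2) + (−6) = −4.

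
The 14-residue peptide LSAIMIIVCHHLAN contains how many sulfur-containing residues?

Only Cys (C) and Met (M) have a sulfur atom in the side chain.
Matching residues: M5, C9.

2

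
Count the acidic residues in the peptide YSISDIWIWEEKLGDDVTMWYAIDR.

Aspartate (D) and glutamate (E) have carboxylic-acid side chains and are the acidic amino acids.
Matching residues: D5, E10, E11, D15, D16, D24.

6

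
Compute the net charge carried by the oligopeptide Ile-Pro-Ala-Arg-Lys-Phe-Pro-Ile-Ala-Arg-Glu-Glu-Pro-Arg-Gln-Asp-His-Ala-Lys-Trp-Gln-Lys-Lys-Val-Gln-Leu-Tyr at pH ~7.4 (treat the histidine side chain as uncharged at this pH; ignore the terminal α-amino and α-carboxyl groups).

+4

The side chains ionized at physiological pH are Lys/Arg (+1) and Asp/Glu (−1); with His treated as neutral, nothing else contributes.
Positive (K, R): Arg4, Lys5, Arg10, Arg14, Lys19, Lys22, Lys23 → +7.
Negative (D, E): Glu11, Glu12, Asp16 → −3.
Net charge = (+7) + (−3) = +4.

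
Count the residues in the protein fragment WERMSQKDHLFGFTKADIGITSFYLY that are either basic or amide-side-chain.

5

Basic: H, K, R. Amide-side-chain: N, Q.
Basic residues here: R3, K7, H9, K15 (4).
Amide-side-chain residues here: Q6 (1).
The two groups share no amino acid, so total = 4 + 1 = 5.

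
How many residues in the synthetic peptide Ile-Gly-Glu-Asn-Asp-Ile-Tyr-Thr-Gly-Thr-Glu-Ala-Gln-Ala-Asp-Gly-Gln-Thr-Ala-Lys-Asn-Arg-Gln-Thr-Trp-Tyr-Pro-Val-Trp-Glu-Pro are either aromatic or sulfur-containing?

Aromatic: F, W, Y. Sulfur-containing: C, M.
Aromatic residues here: Tyr7, Trp25, Tyr26, Trp29 (4).
Sulfur-containing residues here: none (0).
The two groups share no amino acid, so total = 4 + 0 = 4.

4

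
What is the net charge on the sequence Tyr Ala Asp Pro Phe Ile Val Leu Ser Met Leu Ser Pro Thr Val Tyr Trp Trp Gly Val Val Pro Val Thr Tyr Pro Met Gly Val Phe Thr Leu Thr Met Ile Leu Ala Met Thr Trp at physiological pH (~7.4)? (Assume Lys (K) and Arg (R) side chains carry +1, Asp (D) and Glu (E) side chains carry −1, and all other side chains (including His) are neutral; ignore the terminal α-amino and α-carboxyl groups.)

-1

Positive (K, R): none → +0.
Negative (D, E): Asp3 → −1.
Net charge = (+0) + (−1) = −1.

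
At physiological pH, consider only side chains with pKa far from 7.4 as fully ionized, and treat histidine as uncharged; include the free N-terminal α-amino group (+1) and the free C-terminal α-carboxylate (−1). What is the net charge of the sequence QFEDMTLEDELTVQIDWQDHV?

Near pH 7.4, K and R contribute +1 each, D and E contribute −1 each, and every other side chain (His included, as stated) is uncharged.
Positive (K, R): none → +0.
Negative (D, E): E3, D4, E8, D9, E10, D16, D19 → −7.
The N-terminus (+1) and C-terminus (−1) cancel.
Net charge = (+0) + (−7) = −7.

-7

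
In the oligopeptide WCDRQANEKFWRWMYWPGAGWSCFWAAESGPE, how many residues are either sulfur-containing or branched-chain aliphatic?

3

Sulfur-containing: C, M. Branched-chain aliphatic: I, L, V.
Sulfur-containing residues here: C2, M14, C23 (3).
Branched-chain aliphatic residues here: none (0).
The two groups share no amino acid, so total = 3 + 0 = 3.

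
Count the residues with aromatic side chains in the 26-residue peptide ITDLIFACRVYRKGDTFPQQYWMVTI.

5

Phenylalanine (F), tryptophan (W), and tyrosine (Y) have aromatic ring side chains.
Matching residues: F6, Y11, F17, Y21, W22.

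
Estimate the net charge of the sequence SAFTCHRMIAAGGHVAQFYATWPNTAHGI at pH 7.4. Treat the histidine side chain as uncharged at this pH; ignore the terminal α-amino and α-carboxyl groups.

The side chains ionized at physiological pH are Lys/Arg (+1) and Asp/Glu (−1); with His treated as neutral, nothing else contributes.
Positive (K, R): R7 → +1.
Negative (D, E): none → −0.
Net charge = (+1) + (−0) = +1.

+1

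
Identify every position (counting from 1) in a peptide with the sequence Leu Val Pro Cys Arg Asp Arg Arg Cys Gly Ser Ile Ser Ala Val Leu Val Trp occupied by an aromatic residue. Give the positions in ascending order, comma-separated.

Phenylalanine (F), tryptophan (W), and tyrosine (Y) have aromatic ring side chains.
Matching residues: Trp18.

18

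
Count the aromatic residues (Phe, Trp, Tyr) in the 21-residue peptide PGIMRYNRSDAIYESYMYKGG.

4

Matching residues: Y6, Y13, Y16, Y18.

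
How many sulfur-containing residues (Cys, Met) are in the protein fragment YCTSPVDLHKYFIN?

Matching residues: C2.

1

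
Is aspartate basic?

K, R, and H are the three residues with basic side chains (ε-amine, guanidinium, and imidazole respectively).
Aspartate is not in this group.

No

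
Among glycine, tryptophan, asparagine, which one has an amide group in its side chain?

asparagine

Asparagine (N) and glutamine (Q) have uncharged amide side chains.
Of the listed options, only asparagine belongs to this group.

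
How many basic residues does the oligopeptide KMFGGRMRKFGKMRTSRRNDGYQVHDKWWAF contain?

10

K, R, and H are the three residues with basic side chains (ε-amine, guanidinium, and imidazole respectively).
Matching residues: K1, R6, R8, K9, K12, R14, R17, R18, H25, K27.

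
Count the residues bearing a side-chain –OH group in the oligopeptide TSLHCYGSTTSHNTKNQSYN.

10

The –OH-bearing residues are Ser, Thr (aliphatic alcohols), and Tyr (phenol).
Matching residues: T1, S2, Y6, S8, T9, T10, S11, T14, S18, Y19.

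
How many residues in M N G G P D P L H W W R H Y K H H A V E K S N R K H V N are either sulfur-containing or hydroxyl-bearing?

3

Sulfur-containing: C, M. Hydroxyl-bearing: S, T, Y.
Sulfur-containing residues here: M1 (1).
Hydroxyl-bearing residues here: Y14, S22 (2).
The two groups share no amino acid, so total = 1 + 2 = 3.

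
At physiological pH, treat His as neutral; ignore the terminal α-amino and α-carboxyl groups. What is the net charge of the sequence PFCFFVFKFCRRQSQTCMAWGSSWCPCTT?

+3

At pH ~7.4 the Lys and Arg side chains are protonated (+1), the Asp and Glu side chains are deprotonated (−1), and with His taken as neutral all other side chains carry no charge.
Positive (K, R): K8, R11, R12 → +3.
Negative (D, E): none → −0.
Net charge = (+3) + (−0) = +3.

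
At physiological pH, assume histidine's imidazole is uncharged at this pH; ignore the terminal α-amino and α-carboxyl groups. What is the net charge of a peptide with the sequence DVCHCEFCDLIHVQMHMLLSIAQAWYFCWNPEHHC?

-4

At pH ~7.4 the Lys and Arg side chains are protonated (+1), the Asp and Glu side chains are deprotonated (−1), and with His taken as neutral all other side chains carry no charge.
Positive (K, R): none → +0.
Negative (D, E): D1, E6, D9, E32 → −4.
Net charge = (+0) + (−4) = −4.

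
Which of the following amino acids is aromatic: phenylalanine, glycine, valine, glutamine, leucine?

Phenylalanine (F), tryptophan (W), and tyrosine (Y) have aromatic ring side chains.
Of the listed options, only phenylalanine belongs to this group.

phenylalanine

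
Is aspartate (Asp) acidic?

The acidic residues are Asp (D) and Glu (E), whose side chains end in a carboxylate group.
Aspartate is in this group.

Yes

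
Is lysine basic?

Yes

The basic amino acids are Lys (K), Arg (R), and His (H).
Lysine is in this group.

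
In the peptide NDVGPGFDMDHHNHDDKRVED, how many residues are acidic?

7

Only D (aspartate) and E (glutamate) carry a side-chain carboxylic acid.
Matching residues: D2, D8, D10, D15, D16, E20, D21.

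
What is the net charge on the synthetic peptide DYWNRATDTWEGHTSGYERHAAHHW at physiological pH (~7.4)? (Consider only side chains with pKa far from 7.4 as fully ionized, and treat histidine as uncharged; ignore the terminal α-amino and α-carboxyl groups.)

The side chains ionized at physiological pH are Lys/Arg (+1) and Asp/Glu (−1); with His treated as neutral, nothing else contributes.
Positive (K, R): R5, R19 → +2.
Negative (D, E): D1, D8, E11, E18 → −4.
Net charge = (+2) + (−4) = −2.

-2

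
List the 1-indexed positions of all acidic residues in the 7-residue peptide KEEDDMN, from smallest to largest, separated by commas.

2, 3, 4, 5

The acidic residues are Asp (D) and Glu (E), whose side chains end in a carboxylate group.
Matching residues: E2, E3, D4, D5.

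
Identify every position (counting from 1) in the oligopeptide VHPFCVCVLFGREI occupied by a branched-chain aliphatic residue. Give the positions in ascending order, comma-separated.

Matching residues: V1, V6, V8, L9, I14.

1, 6, 8, 9, 14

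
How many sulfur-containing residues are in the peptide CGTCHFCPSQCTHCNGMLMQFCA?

8

The sulfur-bearing residues are cysteine (–SH) and methionine (–S–CH₃).
Matching residues: C1, C4, C7, C11, C14, M17, M19, C22.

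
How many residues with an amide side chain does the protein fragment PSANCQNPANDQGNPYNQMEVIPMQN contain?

The amide-side-chain residues are Asn (N) and Gln (Q).
Matching residues: N4, Q6, N7, N10, Q12, N14, N17, Q18, Q25, N26.

10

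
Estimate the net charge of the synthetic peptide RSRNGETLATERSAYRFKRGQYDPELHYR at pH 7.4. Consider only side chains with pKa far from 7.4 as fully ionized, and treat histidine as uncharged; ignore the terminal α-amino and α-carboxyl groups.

+3

The side chains ionized at physiological pH are Lys/Arg (+1) and Asp/Glu (−1); with His treated as neutral, nothing else contributes.
Positive (K, R): R1, R3, R12, R16, K18, R19, R29 → +7.
Negative (D, E): E6, E11, D23, E25 → −4.
Net charge = (+7) + (−4) = +3.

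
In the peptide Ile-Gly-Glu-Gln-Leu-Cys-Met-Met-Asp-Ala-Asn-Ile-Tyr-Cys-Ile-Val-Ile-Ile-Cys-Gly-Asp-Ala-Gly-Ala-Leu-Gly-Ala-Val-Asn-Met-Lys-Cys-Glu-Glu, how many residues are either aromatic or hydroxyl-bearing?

1

Aromatic: F, W, Y. Hydroxyl-bearing: S, T, Y.
Aromatic residues here: Tyr13 (1).
Hydroxyl-bearing residues here: Tyr13 (1).
Y is in both groups, so the 1 Y residue must not be double-counted.
Total = 1 + 1 − 1 = 1.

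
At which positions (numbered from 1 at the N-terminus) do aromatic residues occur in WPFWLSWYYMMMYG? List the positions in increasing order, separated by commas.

1, 3, 4, 7, 8, 9, 13

F, W, and Y each carry an aromatic ring on the side chain.
Matching residues: W1, F3, W4, W7, Y8, Y9, Y13.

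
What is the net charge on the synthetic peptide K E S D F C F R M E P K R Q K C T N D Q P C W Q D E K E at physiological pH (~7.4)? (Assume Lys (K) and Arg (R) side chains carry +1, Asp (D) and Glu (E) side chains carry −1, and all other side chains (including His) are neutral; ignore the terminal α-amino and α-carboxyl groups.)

Positive (K, R): K1, R8, K12, R13, K15, K27 → +6.
Negative (D, E): E2, D4, E10, D19, D25, E26, E28 → −7.
Net charge = (+6) + (−7) = −1.

-1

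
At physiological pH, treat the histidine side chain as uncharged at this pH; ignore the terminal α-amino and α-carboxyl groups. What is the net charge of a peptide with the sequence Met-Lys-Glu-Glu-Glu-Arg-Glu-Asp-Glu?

-4

The side chains ionized at physiological pH are Lys/Arg (+1) and Asp/Glu (−1); with His treated as neutral, nothing else contributes.
Positive (K, R): Lys2, Arg6 → +2.
Negative (D, E): Glu3, Glu4, Glu5, Glu7, Asp8, Glu9 → −6.
Net charge = (+2) + (−6) = −4.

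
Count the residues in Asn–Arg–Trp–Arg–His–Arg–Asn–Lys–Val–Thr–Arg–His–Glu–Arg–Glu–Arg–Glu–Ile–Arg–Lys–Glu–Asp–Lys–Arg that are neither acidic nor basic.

Acidic: D, E. Basic: K, R, H. All other residues are neither.
Matching residues: Asn1, Trp3, Asn7, Val9, Thr10, Ile18.

6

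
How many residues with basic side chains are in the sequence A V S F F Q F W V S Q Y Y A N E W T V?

K, R, and H are the three residues with basic side chains (ε-amine, guanidinium, and imidazole respectively).
None of the 19 residues belong to this group.

0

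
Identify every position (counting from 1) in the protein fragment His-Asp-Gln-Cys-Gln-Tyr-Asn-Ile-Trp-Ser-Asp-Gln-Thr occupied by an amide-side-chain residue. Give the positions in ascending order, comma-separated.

Matching residues: Gln3, Gln5, Asn7, Gln12.

3, 5, 7, 12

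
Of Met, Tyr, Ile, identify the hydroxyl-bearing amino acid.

The –OH-bearing residues are Ser, Thr (aliphatic alcohols), and Tyr (phenol).
Of the listed options, only Tyr belongs to this group.

Tyr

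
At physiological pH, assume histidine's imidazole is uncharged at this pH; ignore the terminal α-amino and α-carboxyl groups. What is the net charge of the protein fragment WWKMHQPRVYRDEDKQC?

+1

The side chains ionized at physiological pH are Lys/Arg (+1) and Asp/Glu (−1); with His treated as neutral, nothing else contributes.
Positive (K, R): K3, R8, R11, K15 → +4.
Negative (D, E): D12, E13, D14 → −3.
Net charge = (+4) + (−3) = +1.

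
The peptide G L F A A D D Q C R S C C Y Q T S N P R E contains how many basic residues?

2

Lysine (K), arginine (R), and histidine (H) have basic, nitrogen-containing side chains.
Matching residues: R10, R20.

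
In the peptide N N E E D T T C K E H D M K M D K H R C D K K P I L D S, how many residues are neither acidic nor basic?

Acidic: D, E. Basic: K, R, H. All other residues are neither.
Matching residues: N1, N2, T6, T7, C8, M13, M15, C20, P24, I25, L26, S28.

12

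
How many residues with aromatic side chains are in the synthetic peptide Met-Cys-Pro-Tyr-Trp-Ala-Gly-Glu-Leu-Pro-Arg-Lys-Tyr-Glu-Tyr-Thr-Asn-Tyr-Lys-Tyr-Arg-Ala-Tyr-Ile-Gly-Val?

7

The aromatic amino acids are Phe (F, benzyl), Trp (W, indole), and Tyr (Y, phenol).
Matching residues: Tyr4, Trp5, Tyr13, Tyr15, Tyr18, Tyr20, Tyr23.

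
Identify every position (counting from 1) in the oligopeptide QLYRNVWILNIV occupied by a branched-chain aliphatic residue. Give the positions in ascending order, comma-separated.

2, 6, 8, 9, 11, 12

The BCAAs are Val, Leu, and Ile — aliphatic side chains with a branch point.
Matching residues: L2, V6, I8, L9, I11, V12.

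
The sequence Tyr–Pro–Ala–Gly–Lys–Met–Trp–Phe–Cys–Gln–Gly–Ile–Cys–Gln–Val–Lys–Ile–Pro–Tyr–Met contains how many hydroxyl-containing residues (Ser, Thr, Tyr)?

Matching residues: Tyr1, Tyr19.

2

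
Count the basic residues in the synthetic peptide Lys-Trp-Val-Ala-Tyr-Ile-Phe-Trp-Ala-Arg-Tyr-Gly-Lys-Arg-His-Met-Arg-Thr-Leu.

Lysine (K), arginine (R), and histidine (H) have basic, nitrogen-containing side chains.
Matching residues: Lys1, Arg10, Lys13, Arg14, His15, Arg17.

6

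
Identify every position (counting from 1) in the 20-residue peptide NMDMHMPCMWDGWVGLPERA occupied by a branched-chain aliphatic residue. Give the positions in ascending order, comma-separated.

Valine (V), leucine (L), and isoleucine (I) are the branched-chain amino acids.
Matching residues: V14, L16.

14, 16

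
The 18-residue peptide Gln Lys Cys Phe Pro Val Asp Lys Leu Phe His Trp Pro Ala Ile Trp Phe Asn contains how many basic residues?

3

The basic amino acids are Lys (K), Arg (R), and His (H).
Matching residues: Lys2, Lys8, His11.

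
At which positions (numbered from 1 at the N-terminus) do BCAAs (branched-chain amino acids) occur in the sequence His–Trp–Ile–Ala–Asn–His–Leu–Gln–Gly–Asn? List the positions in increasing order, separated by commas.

3, 7

Valine (V), leucine (L), and isoleucine (I) are the branched-chain amino acids.
Matching residues: Ile3, Leu7.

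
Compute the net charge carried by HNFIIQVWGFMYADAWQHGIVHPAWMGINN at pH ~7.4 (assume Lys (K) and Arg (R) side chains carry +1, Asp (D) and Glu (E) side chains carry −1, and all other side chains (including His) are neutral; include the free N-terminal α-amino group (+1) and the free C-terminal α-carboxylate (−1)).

Positive (K, R): none → +0.
Negative (D, E): D14 → −1.
The N-terminus (+1) and C-terminus (−1) cancel.
Net charge = (+0) + (−1) = −1.

-1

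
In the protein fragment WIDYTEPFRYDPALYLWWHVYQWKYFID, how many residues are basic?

3

Lysine (K), arginine (R), and histidine (H) have basic, nitrogen-containing side chains.
Matching residues: R9, H19, K24.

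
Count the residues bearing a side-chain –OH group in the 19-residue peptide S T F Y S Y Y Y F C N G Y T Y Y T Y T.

14

The –OH-bearing residues are Ser, Thr (aliphatic alcohols), and Tyr (phenol).
Matching residues: S1, T2, Y4, S5, Y6, Y7, Y8, Y13, T14, Y15, Y16, T17, Y18, T19.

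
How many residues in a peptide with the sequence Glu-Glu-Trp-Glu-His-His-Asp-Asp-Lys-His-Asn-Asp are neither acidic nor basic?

2

Acidic: D, E. Basic: K, R, H. All other residues are neither.
Matching residues: Trp3, Asn11.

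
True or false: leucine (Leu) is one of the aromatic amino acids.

False

The aromatic amino acids are Phe (F, benzyl), Trp (W, indole), and Tyr (Y, phenol).
Leucine is not in this group.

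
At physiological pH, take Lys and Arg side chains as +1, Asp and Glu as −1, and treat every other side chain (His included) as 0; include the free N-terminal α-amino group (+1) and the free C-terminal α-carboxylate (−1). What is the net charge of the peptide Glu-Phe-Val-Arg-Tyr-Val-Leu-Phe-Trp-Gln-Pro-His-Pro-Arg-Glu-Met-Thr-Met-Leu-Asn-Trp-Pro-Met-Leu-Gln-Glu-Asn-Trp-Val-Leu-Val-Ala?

-1

Positive (K, R): Arg4, Arg14 → +2.
Negative (D, E): Glu1, Glu15, Glu26 → −3.
The N-terminus (+1) and C-terminus (−1) cancel.
Net charge = (+2) + (−3) = −1.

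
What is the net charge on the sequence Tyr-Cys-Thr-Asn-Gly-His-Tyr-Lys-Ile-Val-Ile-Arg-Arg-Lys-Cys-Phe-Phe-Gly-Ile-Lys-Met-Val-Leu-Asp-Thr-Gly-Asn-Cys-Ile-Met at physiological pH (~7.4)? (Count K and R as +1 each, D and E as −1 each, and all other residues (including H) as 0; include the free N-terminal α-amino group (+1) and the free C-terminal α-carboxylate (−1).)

Positive (K, R): Lys8, Arg12, Arg13, Lys14, Lys20 → +5.
Negative (D, E): Asp24 → −1.
The N-terminus (+1) and C-terminus (−1) cancel.
Net charge = (+5) + (−1) = +4.

+4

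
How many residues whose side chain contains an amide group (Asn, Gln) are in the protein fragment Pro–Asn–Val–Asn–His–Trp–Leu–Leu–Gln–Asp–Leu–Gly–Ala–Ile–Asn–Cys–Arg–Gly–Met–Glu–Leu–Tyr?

Matching residues: Asn2, Asn4, Gln9, Asn15.

4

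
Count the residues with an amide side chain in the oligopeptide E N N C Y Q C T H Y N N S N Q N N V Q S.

10

Asparagine (N) and glutamine (Q) have uncharged amide side chains.
Matching residues: N2, N3, Q6, N11, N12, N14, Q15, N16, N17, Q19.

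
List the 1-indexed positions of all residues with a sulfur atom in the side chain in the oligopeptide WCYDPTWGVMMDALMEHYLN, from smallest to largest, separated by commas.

Cysteine (C, thiol) and methionine (M, thioether) are the two sulfur-containing amino acids.
Matching residues: C2, M10, M11, M15.

2, 10, 11, 15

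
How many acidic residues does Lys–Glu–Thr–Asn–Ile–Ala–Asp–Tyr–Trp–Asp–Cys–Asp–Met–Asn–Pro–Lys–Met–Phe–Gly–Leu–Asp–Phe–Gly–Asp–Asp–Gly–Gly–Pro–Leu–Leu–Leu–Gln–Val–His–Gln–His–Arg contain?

The acidic residues are Asp (D) and Glu (E), whose side chains end in a carboxylate group.
Matching residues: Glu2, Asp7, Asp10, Asp12, Asp21, Asp24, Asp25.

7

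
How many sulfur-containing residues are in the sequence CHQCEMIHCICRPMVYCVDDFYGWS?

Only Cys (C) and Met (M) have a sulfur atom in the side chain.
Matching residues: C1, C4, M6, C9, C11, M14, C17.

7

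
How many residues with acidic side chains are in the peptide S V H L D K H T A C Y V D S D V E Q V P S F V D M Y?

Only D (aspartate) and E (glutamate) carry a side-chain carboxylic acid.
Matching residues: D5, D13, D15, E17, D24.

5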